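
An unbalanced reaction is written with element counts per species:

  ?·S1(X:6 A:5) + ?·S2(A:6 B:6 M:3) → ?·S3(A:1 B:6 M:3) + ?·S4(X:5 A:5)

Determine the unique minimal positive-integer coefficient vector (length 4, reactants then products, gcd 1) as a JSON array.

X: 5·6+1·0 = 30 | 1·0+6·5 = 30
A: 5·5+1·6 = 31 | 1·1+6·5 = 31
B: 5·0+1·6 = 6 | 1·6+6·0 = 6
M: 5·0+1·3 = 3 | 1·3+6·0 = 3
gcd(5,1,1,6) = 1

Coefficients: [5, 1, 1, 6]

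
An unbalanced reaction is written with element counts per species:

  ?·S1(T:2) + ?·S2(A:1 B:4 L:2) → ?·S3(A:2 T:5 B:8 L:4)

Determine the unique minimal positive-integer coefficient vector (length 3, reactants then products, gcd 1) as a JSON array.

Coefficients: [5, 4, 2]

A: 5·0+4·1 = 4 | 2·2 = 4
T: 5·2+4·0 = 10 | 2·5 = 10
B: 5·0+4·4 = 16 | 2·8 = 16
L: 5·0+4·2 = 8 | 2·4 = 8
gcd(5,4,2) = 1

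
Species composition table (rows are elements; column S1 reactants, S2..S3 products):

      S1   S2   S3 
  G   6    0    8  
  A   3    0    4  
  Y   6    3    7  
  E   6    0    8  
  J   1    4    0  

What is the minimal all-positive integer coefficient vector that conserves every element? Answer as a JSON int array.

G: 4·6 = 24 | 1·0+3·8 = 24
A: 4·3 = 12 | 1·0+3·4 = 12
Y: 4·6 = 24 | 1·3+3·7 = 24
E: 4·6 = 24 | 1·0+3·8 = 24
J: 4·1 = 4 | 1·4+3·0 = 4
gcd(4,1,3) = 1

Coefficients: [4, 1, 3]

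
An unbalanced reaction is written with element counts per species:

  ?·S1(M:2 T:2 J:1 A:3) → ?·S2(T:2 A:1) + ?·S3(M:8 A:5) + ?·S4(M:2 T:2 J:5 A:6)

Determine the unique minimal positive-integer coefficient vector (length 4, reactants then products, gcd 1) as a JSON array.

Coefficients: [5, 4, 1, 1]

M: 5·2 = 10 | 4·0+1·8+1·2 = 10
T: 5·2 = 10 | 4·2+1·0+1·2 = 10
J: 5·1 = 5 | 4·0+1·0+1·5 = 5
A: 5·3 = 15 | 4·1+1·5+1·6 = 15
gcd(5,4,1,1) = 1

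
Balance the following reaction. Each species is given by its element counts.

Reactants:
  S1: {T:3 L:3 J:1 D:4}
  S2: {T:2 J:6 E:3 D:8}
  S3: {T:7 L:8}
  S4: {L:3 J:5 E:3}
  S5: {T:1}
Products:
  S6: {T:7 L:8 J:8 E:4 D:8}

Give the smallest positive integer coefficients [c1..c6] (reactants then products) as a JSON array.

T: 4·3+4·2+3·7+4·0+1·1 = 42 | 6·7 = 42
L: 4·3+4·0+3·8+4·3+1·0 = 48 | 6·8 = 48
J: 4·1+4·6+3·0+4·5+1·0 = 48 | 6·8 = 48
E: 4·0+4·3+3·0+4·3+1·0 = 24 | 6·4 = 24
D: 4·4+4·8+3·0+4·0+1·0 = 48 | 6·8 = 48
gcd(4,4,3,4,1,6) = 1

Coefficients: [4, 4, 3, 4, 1, 6]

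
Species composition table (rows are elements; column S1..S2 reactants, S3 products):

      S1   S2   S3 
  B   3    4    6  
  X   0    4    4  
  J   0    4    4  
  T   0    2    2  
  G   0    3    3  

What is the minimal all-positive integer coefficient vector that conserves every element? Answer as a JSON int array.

Coefficients: [2, 3, 3]

B: 2·3+3·4 = 18 | 3·6 = 18
X: 2·0+3·4 = 12 | 3·4 = 12
J: 2·0+3·4 = 12 | 3·4 = 12
T: 2·0+3·2 = 6 | 3·2 = 6
G: 2·0+3·3 = 9 | 3·3 = 9
gcd(2,3,3) = 1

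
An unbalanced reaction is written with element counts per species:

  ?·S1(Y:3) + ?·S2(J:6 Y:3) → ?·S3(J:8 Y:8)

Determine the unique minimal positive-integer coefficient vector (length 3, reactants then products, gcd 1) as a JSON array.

J: 4·0+4·6 = 24 | 3·8 = 24
Y: 4·3+4·3 = 24 | 3·8 = 24
gcd(4,4,3) = 1

Coefficients: [4, 4, 3]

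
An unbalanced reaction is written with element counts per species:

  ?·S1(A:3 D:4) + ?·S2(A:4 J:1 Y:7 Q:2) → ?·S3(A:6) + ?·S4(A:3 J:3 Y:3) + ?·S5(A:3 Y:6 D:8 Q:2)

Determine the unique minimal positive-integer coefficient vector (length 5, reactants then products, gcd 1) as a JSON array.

A: 6·3+3·4 = 30 | 3·6+1·3+3·3 = 30
J: 6·0+3·1 = 3 | 3·0+1·3+3·0 = 3
Y: 6·0+3·7 = 21 | 3·0+1·3+3·6 = 21
D: 6·4+3·0 = 24 | 3·0+1·0+3·8 = 24
Q: 6·0+3·2 = 6 | 3·0+1·0+3·2 = 6
gcd(6,3,3,1,3) = 1

Coefficients: [6, 3, 3, 1, 3]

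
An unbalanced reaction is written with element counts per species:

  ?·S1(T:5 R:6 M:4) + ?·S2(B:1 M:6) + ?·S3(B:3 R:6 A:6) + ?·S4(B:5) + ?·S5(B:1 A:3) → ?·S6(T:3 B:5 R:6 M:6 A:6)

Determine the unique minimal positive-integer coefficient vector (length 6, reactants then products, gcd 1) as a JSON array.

Coefficients: [3, 3, 2, 2, 6, 5]

T: 3·5+3·0+2·0+2·0+6·0 = 15 | 5·3 = 15
B: 3·0+3·1+2·3+2·5+6·1 = 25 | 5·5 = 25
R: 3·6+3·0+2·6+2·0+6·0 = 30 | 5·6 = 30
M: 3·4+3·6+2·0+2·0+6·0 = 30 | 5·6 = 30
A: 3·0+3·0+2·6+2·0+6·3 = 30 | 5·6 = 30
gcd(3,3,2,2,6,5) = 1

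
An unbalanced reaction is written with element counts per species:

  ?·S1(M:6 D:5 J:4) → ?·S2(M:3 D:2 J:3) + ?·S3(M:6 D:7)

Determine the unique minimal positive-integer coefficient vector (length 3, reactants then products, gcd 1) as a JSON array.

Coefficients: [3, 4, 1]

M: 3·6 = 18 | 4·3+1·6 = 18
D: 3·5 = 15 | 4·2+1·7 = 15
J: 3·4 = 12 | 4·3+1·0 = 12
gcd(3,4,1) = 1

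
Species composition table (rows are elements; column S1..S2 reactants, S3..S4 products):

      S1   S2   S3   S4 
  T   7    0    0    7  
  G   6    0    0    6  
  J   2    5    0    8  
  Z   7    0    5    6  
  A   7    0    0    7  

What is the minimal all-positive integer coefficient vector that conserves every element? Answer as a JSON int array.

Coefficients: [5, 6, 1, 5]

T: 5·7+6·0 = 35 | 1·0+5·7 = 35
G: 5·6+6·0 = 30 | 1·0+5·6 = 30
J: 5·2+6·5 = 40 | 1·0+5·8 = 40
Z: 5·7+6·0 = 35 | 1·5+5·6 = 35
A: 5·7+6·0 = 35 | 1·0+5·7 = 35
gcd(5,6,1,5) = 1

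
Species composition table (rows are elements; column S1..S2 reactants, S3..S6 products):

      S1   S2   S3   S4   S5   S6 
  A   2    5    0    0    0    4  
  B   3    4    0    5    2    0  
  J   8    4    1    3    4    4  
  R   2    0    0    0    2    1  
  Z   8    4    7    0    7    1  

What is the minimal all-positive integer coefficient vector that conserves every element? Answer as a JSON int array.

Coefficients: [3, 2, 3, 3, 1, 4]

A: 3·2+2·5 = 16 | 3·0+3·0+1·0+4·4 = 16
B: 3·3+2·4 = 17 | 3·0+3·5+1·2+4·0 = 17
J: 3·8+2·4 = 32 | 3·1+3·3+1·4+4·4 = 32
R: 3·2+2·0 = 6 | 3·0+3·0+1·2+4·1 = 6
Z: 3·8+2·4 = 32 | 3·7+3·0+1·7+4·1 = 32
gcd(3,2,3,3,1,4) = 1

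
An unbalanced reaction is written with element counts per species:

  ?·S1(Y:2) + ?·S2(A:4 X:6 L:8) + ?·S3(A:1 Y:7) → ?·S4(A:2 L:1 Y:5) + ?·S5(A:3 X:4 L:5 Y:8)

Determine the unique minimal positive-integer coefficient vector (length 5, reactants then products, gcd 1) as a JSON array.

A: 4·0+2·4+3·1 = 11 | 1·2+3·3 = 11
X: 4·0+2·6+3·0 = 12 | 1·0+3·4 = 12
L: 4·0+2·8+3·0 = 16 | 1·1+3·5 = 16
Y: 4·2+2·0+3·7 = 29 | 1·5+3·8 = 29
gcd(4,2,3,1,3) = 1

Coefficients: [4, 2, 3, 1, 3]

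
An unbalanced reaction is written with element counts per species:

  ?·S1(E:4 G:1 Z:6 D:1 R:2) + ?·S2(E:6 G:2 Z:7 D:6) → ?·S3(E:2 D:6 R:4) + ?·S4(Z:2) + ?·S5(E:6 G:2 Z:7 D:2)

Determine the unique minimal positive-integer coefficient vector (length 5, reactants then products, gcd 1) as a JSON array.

Coefficients: [4, 3, 2, 5, 5]

E: 4·4+3·6 = 34 | 2·2+5·0+5·6 = 34
G: 4·1+3·2 = 10 | 2·0+5·0+5·2 = 10
Z: 4·6+3·7 = 45 | 2·0+5·2+5·7 = 45
D: 4·1+3·6 = 22 | 2·6+5·0+5·2 = 22
R: 4·2+3·0 = 8 | 2·4+5·0+5·0 = 8
gcd(4,3,2,5,5) = 1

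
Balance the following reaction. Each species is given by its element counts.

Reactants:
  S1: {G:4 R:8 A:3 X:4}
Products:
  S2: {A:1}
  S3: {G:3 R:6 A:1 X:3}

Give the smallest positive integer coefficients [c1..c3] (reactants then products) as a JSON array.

G: 3·4 = 12 | 5·0+4·3 = 12
R: 3·8 = 24 | 5·0+4·6 = 24
A: 3·3 = 9 | 5·1+4·1 = 9
X: 3·4 = 12 | 5·0+4·3 = 12
gcd(3,5,4) = 1

Coefficients: [3, 5, 4]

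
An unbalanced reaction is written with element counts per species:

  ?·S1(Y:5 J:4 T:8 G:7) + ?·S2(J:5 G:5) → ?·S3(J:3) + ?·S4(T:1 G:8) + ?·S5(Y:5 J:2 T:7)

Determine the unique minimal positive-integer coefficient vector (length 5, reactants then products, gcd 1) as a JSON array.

Coefficients: [5, 1, 5, 5, 5]

Y: 5·5+1·0 = 25 | 5·0+5·0+5·5 = 25
J: 5·4+1·5 = 25 | 5·3+5·0+5·2 = 25
T: 5·8+1·0 = 40 | 5·0+5·1+5·7 = 40
G: 5·7+1·5 = 40 | 5·0+5·8+5·0 = 40
gcd(5,1,5,5,5) = 1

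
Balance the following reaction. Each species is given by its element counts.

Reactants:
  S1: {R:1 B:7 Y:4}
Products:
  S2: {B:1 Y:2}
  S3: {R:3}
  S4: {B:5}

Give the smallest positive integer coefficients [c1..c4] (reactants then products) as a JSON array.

Coefficients: [3, 6, 1, 3]

R: 3·1 = 3 | 6·0+1·3+3·0 = 3
B: 3·7 = 21 | 6·1+1·0+3·5 = 21
Y: 3·4 = 12 | 6·2+1·0+3·0 = 12
gcd(3,6,1,3) = 1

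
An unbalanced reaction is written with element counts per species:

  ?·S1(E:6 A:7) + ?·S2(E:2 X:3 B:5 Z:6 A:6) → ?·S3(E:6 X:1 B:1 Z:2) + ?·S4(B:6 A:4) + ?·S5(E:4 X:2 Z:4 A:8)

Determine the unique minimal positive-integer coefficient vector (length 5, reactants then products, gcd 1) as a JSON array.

Coefficients: [4, 4, 2, 3, 5]

E: 4·6+4·2 = 32 | 2·6+3·0+5·4 = 32
X: 4·0+4·3 = 12 | 2·1+3·0+5·2 = 12
B: 4·0+4·5 = 20 | 2·1+3·6+5·0 = 20
Z: 4·0+4·6 = 24 | 2·2+3·0+5·4 = 24
A: 4·7+4·6 = 52 | 2·0+3·4+5·8 = 52
gcd(4,4,2,3,5) = 1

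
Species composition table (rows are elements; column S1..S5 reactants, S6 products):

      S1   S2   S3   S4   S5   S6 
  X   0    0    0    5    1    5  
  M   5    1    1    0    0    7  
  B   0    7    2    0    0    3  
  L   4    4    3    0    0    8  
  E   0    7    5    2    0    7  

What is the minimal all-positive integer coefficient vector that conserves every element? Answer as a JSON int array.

Coefficients: [6, 1, 4, 4, 5, 5]

X: 6·0+1·0+4·0+4·5+5·1 = 25 | 5·5 = 25
M: 6·5+1·1+4·1+4·0+5·0 = 35 | 5·7 = 35
B: 6·0+1·7+4·2+4·0+5·0 = 15 | 5·3 = 15
L: 6·4+1·4+4·3+4·0+5·0 = 40 | 5·8 = 40
E: 6·0+1·7+4·5+4·2+5·0 = 35 | 5·7 = 35
gcd(6,1,4,4,5,5) = 1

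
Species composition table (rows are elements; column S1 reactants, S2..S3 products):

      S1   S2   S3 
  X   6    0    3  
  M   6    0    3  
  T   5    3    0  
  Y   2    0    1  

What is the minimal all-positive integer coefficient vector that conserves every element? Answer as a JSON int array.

Coefficients: [3, 5, 6]

X: 3·6 = 18 | 5·0+6·3 = 18
M: 3·6 = 18 | 5·0+6·3 = 18
T: 3·5 = 15 | 5·3+6·0 = 15
Y: 3·2 = 6 | 5·0+6·1 = 6
gcd(3,5,6) = 1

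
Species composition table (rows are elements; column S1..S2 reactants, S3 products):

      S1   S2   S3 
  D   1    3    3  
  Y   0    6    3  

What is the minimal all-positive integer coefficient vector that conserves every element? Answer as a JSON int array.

Coefficients: [3, 1, 2]

D: 3·1+1·3 = 6 | 2·3 = 6
Y: 3·0+1·6 = 6 | 2·3 = 6
gcd(3,1,2) = 1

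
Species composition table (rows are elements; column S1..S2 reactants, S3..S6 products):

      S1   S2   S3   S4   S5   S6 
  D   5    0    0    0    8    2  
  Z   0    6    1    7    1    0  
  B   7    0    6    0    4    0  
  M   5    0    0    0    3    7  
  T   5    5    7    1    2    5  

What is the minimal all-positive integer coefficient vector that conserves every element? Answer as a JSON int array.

Coefficients: [6, 6, 5, 4, 3, 3]

D: 6·5+6·0 = 30 | 5·0+4·0+3·8+3·2 = 30
Z: 6·0+6·6 = 36 | 5·1+4·7+3·1+3·0 = 36
B: 6·7+6·0 = 42 | 5·6+4·0+3·4+3·0 = 42
M: 6·5+6·0 = 30 | 5·0+4·0+3·3+3·7 = 30
T: 6·5+6·5 = 60 | 5·7+4·1+3·2+3·5 = 60
gcd(6,6,5,4,3,3) = 1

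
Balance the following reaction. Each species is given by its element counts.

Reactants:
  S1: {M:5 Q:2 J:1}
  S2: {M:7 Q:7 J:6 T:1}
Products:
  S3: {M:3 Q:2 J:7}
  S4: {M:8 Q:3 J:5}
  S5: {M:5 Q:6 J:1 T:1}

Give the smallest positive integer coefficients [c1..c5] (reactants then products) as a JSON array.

Coefficients: [4, 5, 2, 3, 5]

M: 4·5+5·7 = 55 | 2·3+3·8+5·5 = 55
Q: 4·2+5·7 = 43 | 2·2+3·3+5·6 = 43
J: 4·1+5·6 = 34 | 2·7+3·5+5·1 = 34
T: 4·0+5·1 = 5 | 2·0+3·0+5·1 = 5
gcd(4,5,2,3,5) = 1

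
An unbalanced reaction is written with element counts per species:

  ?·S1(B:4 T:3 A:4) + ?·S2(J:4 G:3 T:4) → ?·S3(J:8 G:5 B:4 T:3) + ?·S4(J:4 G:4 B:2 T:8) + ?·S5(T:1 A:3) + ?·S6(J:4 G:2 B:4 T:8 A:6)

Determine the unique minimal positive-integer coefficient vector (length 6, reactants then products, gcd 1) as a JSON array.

Coefficients: [3, 5, 1, 2, 2, 1]

J: 3·0+5·4 = 20 | 1·8+2·4+2·0+1·4 = 20
G: 3·0+5·3 = 15 | 1·5+2·4+2·0+1·2 = 15
B: 3·4+5·0 = 12 | 1·4+2·2+2·0+1·4 = 12
T: 3·3+5·4 = 29 | 1·3+2·8+2·1+1·8 = 29
A: 3·4+5·0 = 12 | 1·0+2·0+2·3+1·6 = 12
gcd(3,5,1,2,2,1) = 1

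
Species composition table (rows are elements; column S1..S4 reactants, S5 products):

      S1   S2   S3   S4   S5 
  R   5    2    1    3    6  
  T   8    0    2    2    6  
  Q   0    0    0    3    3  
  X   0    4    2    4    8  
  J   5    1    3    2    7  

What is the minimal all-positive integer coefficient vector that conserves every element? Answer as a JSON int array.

Coefficients: [1, 2, 6, 5, 5]

R: 1·5+2·2+6·1+5·3 = 30 | 5·6 = 30
T: 1·8+2·0+6·2+5·2 = 30 | 5·6 = 30
Q: 1·0+2·0+6·0+5·3 = 15 | 5·3 = 15
X: 1·0+2·4+6·2+5·4 = 40 | 5·8 = 40
J: 1·5+2·1+6·3+5·2 = 35 | 5·7 = 35
gcd(1,2,6,5,5) = 1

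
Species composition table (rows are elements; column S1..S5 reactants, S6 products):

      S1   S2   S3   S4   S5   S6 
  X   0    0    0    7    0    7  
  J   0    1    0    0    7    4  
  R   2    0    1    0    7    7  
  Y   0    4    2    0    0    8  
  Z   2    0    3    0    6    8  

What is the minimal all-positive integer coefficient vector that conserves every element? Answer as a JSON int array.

Coefficients: [6, 5, 2, 3, 1, 3]

X: 6·0+5·0+2·0+3·7+1·0 = 21 | 3·7 = 21
J: 6·0+5·1+2·0+3·0+1·7 = 12 | 3·4 = 12
R: 6·2+5·0+2·1+3·0+1·7 = 21 | 3·7 = 21
Y: 6·0+5·4+2·2+3·0+1·0 = 24 | 3·8 = 24
Z: 6·2+5·0+2·3+3·0+1·6 = 24 | 3·8 = 24
gcd(6,5,2,3,1,3) = 1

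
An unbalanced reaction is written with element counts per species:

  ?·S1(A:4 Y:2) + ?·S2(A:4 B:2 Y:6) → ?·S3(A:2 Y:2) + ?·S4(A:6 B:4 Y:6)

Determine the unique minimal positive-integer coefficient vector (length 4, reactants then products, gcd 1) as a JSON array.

Coefficients: [2, 2, 5, 1]

A: 2·4+2·4 = 16 | 5·2+1·6 = 16
B: 2·0+2·2 = 4 | 5·0+1·4 = 4
Y: 2·2+2·6 = 16 | 5·2+1·6 = 16
gcd(2,2,5,1) = 1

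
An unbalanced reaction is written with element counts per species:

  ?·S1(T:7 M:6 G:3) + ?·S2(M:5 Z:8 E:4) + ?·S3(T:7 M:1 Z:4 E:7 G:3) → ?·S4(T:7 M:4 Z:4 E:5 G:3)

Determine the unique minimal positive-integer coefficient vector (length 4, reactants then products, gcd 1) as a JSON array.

Coefficients: [2, 1, 3, 5]

T: 2·7+1·0+3·7 = 35 | 5·7 = 35
M: 2·6+1·5+3·1 = 20 | 5·4 = 20
Z: 2·0+1·8+3·4 = 20 | 5·4 = 20
E: 2·0+1·4+3·7 = 25 | 5·5 = 25
G: 2·3+1·0+3·3 = 15 | 5·3 = 15
gcd(2,1,3,5) = 1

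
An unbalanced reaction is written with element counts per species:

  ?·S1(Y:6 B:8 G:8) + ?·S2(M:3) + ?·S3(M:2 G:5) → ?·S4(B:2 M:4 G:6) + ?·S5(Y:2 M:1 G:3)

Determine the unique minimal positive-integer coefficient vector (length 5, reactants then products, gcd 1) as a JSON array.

Y: 1·6+3·0+5·0 = 6 | 4·0+3·2 = 6
B: 1·8+3·0+5·0 = 8 | 4·2+3·0 = 8
M: 1·0+3·3+5·2 = 19 | 4·4+3·1 = 19
G: 1·8+3·0+5·5 = 33 | 4·6+3·3 = 33
gcd(1,3,5,4,3) = 1

Coefficients: [1, 3, 5, 4, 3]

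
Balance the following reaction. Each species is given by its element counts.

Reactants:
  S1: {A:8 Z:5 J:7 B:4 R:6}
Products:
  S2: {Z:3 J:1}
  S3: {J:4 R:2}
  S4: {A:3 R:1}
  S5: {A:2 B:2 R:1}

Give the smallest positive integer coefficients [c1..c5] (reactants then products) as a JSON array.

A: 3·8 = 24 | 5·0+4·0+4·3+6·2 = 24
Z: 3·5 = 15 | 5·3+4·0+4·0+6·0 = 15
J: 3·7 = 21 | 5·1+4·4+4·0+6·0 = 21
B: 3·4 = 12 | 5·0+4·0+4·0+6·2 = 12
R: 3·6 = 18 | 5·0+4·2+4·1+6·1 = 18
gcd(3,5,4,4,6) = 1

Coefficients: [3, 5, 4, 4, 6]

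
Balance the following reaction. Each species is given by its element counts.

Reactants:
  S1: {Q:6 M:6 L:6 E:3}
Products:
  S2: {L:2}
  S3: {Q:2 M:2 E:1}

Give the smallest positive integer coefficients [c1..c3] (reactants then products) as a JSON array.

Coefficients: [1, 3, 3]

Q: 1·6 = 6 | 3·0+3·2 = 6
M: 1·6 = 6 | 3·0+3·2 = 6
L: 1·6 = 6 | 3·2+3·0 = 6
E: 1·3 = 3 | 3·0+3·1 = 3
gcd(1,3,3) = 1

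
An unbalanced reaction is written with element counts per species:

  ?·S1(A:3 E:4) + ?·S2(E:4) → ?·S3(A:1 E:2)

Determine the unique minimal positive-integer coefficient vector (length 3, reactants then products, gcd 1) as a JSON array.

A: 2·3+1·0 = 6 | 6·1 = 6
E: 2·4+1·4 = 12 | 6·2 = 12
gcd(2,1,6) = 1

Coefficients: [2, 1, 6]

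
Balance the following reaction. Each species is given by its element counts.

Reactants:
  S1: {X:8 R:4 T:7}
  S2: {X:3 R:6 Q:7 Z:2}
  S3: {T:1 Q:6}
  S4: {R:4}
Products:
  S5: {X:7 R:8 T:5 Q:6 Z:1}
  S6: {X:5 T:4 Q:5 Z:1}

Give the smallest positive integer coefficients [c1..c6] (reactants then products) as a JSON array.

Coefficients: [5, 4, 3, 1, 6, 2]

X: 5·8+4·3+3·0+1·0 = 52 | 6·7+2·5 = 52
R: 5·4+4·6+3·0+1·4 = 48 | 6·8+2·0 = 48
T: 5·7+4·0+3·1+1·0 = 38 | 6·5+2·4 = 38
Q: 5·0+4·7+3·6+1·0 = 46 | 6·6+2·5 = 46
Z: 5·0+4·2+3·0+1·0 = 8 | 6·1+2·1 = 8
gcd(5,4,3,1,6,2) = 1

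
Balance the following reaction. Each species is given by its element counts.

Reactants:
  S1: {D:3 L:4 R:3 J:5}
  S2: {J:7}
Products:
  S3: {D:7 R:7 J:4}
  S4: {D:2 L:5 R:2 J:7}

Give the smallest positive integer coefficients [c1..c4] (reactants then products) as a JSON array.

D: 5·3+1·0 = 15 | 1·7+4·2 = 15
L: 5·4+1·0 = 20 | 1·0+4·5 = 20
R: 5·3+1·0 = 15 | 1·7+4·2 = 15
J: 5·5+1·7 = 32 | 1·4+4·7 = 32
gcd(5,1,1,4) = 1

Coefficients: [5, 1, 1, 4]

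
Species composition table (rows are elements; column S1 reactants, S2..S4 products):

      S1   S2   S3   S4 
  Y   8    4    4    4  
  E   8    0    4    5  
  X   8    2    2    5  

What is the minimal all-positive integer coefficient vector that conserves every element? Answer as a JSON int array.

Coefficients: [3, 1, 1, 4]

Y: 3·8 = 24 | 1·4+1·4+4·4 = 24
E: 3·8 = 24 | 1·0+1·4+4·5 = 24
X: 3·8 = 24 | 1·2+1·2+4·5 = 24
gcd(3,1,1,4) = 1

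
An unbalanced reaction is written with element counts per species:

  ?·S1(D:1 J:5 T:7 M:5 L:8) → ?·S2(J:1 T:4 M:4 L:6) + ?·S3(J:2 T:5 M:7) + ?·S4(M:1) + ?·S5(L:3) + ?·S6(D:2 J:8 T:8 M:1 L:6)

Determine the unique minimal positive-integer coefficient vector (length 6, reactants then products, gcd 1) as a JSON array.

Coefficients: [6, 2, 2, 5, 6, 3]

D: 6·1 = 6 | 2·0+2·0+5·0+6·0+3·2 = 6
J: 6·5 = 30 | 2·1+2·2+5·0+6·0+3·8 = 30
T: 6·7 = 42 | 2·4+2·5+5·0+6·0+3·8 = 42
M: 6·5 = 30 | 2·4+2·7+5·1+6·0+3·1 = 30
L: 6·8 = 48 | 2·6+2·0+5·0+6·3+3·6 = 48
gcd(6,2,2,5,6,3) = 1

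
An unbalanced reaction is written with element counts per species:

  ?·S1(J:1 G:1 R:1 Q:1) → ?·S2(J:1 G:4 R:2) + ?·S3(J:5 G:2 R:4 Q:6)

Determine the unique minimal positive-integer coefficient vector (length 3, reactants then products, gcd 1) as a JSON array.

Coefficients: [6, 1, 1]

J: 6·1 = 6 | 1·1+1·5 = 6
G: 6·1 = 6 | 1·4+1·2 = 6
R: 6·1 = 6 | 1·2+1·4 = 6
Q: 6·1 = 6 | 1·0+1·6 = 6
gcd(6,1,1) = 1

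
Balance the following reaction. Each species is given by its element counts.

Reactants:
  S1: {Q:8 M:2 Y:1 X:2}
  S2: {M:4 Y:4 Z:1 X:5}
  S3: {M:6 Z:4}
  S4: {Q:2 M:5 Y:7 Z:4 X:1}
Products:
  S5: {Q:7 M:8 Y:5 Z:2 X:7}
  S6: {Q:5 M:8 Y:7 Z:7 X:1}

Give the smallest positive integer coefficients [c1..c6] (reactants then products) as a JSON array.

Coefficients: [6, 6, 3, 2, 6, 2]

Q: 6·8+6·0+3·0+2·2 = 52 | 6·7+2·5 = 52
M: 6·2+6·4+3·6+2·5 = 64 | 6·8+2·8 = 64
Y: 6·1+6·4+3·0+2·7 = 44 | 6·5+2·7 = 44
Z: 6·0+6·1+3·4+2·4 = 26 | 6·2+2·7 = 26
X: 6·2+6·5+3·0+2·1 = 44 | 6·7+2·1 = 44
gcd(6,6,3,2,6,2) = 1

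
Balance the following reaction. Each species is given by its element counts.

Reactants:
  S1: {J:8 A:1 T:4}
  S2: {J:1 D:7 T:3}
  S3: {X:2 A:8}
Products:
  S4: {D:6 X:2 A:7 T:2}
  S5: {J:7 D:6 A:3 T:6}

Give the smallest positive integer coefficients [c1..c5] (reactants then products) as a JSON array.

J: 1·8+6·1+5·0 = 14 | 5·0+2·7 = 14
D: 1·0+6·7+5·0 = 42 | 5·6+2·6 = 42
X: 1·0+6·0+5·2 = 10 | 5·2+2·0 = 10
A: 1·1+6·0+5·8 = 41 | 5·7+2·3 = 41
T: 1·4+6·3+5·0 = 22 | 5·2+2·6 = 22
gcd(1,6,5,5,2) = 1

Coefficients: [1, 6, 5, 5, 2]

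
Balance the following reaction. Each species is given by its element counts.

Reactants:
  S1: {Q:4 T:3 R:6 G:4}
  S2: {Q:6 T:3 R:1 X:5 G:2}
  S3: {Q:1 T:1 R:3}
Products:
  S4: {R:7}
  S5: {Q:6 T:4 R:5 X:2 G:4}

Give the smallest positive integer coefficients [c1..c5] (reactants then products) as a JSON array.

Coefficients: [4, 2, 2, 1, 5]

Q: 4·4+2·6+2·1 = 30 | 1·0+5·6 = 30
T: 4·3+2·3+2·1 = 20 | 1·0+5·4 = 20
R: 4·6+2·1+2·3 = 32 | 1·7+5·5 = 32
X: 4·0+2·5+2·0 = 10 | 1·0+5·2 = 10
G: 4·4+2·2+2·0 = 20 | 1·0+5·4 = 20
gcd(4,2,2,1,5) = 1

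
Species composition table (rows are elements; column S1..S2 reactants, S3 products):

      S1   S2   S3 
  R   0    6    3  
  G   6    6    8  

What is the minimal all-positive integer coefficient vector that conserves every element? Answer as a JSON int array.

R: 5·0+3·6 = 18 | 6·3 = 18
G: 5·6+3·6 = 48 | 6·8 = 48
gcd(5,3,6) = 1

Coefficients: [5, 3, 6]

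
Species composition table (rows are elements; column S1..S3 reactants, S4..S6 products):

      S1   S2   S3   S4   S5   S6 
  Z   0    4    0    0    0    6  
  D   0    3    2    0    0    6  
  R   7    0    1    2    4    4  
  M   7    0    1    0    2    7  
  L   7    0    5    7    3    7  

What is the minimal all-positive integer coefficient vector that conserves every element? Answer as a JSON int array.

Coefficients: [5, 6, 3, 1, 5, 4]

Z: 5·0+6·4+3·0 = 24 | 1·0+5·0+4·6 = 24
D: 5·0+6·3+3·2 = 24 | 1·0+5·0+4·6 = 24
R: 5·7+6·0+3·1 = 38 | 1·2+5·4+4·4 = 38
M: 5·7+6·0+3·1 = 38 | 1·0+5·2+4·7 = 38
L: 5·7+6·0+3·5 = 50 | 1·7+5·3+4·7 = 50
gcd(5,6,3,1,5,4) = 1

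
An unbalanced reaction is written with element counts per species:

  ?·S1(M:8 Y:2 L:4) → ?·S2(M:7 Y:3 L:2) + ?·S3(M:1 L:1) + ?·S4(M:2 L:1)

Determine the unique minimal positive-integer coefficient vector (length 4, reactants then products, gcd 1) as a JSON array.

Coefficients: [3, 2, 6, 2]

M: 3·8 = 24 | 2·7+6·1+2·2 = 24
Y: 3·2 = 6 | 2·3+6·0+2·0 = 6
L: 3·4 = 12 | 2·2+6·1+2·1 = 12
gcd(3,2,6,2) = 1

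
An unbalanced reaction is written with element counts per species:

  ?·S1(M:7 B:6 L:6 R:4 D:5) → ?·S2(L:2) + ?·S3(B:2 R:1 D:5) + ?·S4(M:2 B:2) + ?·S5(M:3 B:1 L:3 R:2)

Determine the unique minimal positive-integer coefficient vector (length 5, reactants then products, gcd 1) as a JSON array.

M: 4·7 = 28 | 3·0+4·0+5·2+6·3 = 28
B: 4·6 = 24 | 3·0+4·2+5·2+6·1 = 24
L: 4·6 = 24 | 3·2+4·0+5·0+6·3 = 24
R: 4·4 = 16 | 3·0+4·1+5·0+6·2 = 16
D: 4·5 = 20 | 3·0+4·5+5·0+6·0 = 20
gcd(4,3,4,5,6) = 1

Coefficients: [4, 3, 4, 5, 6]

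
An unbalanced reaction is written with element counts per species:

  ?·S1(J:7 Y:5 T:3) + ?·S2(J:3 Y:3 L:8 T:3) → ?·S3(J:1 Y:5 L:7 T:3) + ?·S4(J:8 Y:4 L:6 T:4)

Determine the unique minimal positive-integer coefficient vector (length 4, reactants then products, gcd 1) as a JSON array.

J: 2·7+4·3 = 26 | 2·1+3·8 = 26
Y: 2·5+4·3 = 22 | 2·5+3·4 = 22
L: 2·0+4·8 = 32 | 2·7+3·6 = 32
T: 2·3+4·3 = 18 | 2·3+3·4 = 18
gcd(2,4,2,3) = 1

Coefficients: [2, 4, 2, 3]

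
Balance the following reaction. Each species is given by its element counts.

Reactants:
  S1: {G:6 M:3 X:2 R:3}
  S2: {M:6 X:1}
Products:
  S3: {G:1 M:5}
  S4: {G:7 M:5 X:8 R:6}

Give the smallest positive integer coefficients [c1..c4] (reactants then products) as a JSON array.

G: 2·6+4·0 = 12 | 5·1+1·7 = 12
M: 2·3+4·6 = 30 | 5·5+1·5 = 30
X: 2·2+4·1 = 8 | 5·0+1·8 = 8
R: 2·3+4·0 = 6 | 5·0+1·6 = 6
gcd(2,4,5,1) = 1

Coefficients: [2, 4, 5, 1]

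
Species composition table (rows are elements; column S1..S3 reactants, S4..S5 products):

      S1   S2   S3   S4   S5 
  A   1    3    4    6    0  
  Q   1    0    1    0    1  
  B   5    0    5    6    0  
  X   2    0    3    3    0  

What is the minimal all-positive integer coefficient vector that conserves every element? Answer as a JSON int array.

A: 3·1+5·3+3·4 = 30 | 5·6+6·0 = 30
Q: 3·1+5·0+3·1 = 6 | 5·0+6·1 = 6
B: 3·5+5·0+3·5 = 30 | 5·6+6·0 = 30
X: 3·2+5·0+3·3 = 15 | 5·3+6·0 = 15
gcd(3,5,3,5,6) = 1

Coefficients: [3, 5, 3, 5, 6]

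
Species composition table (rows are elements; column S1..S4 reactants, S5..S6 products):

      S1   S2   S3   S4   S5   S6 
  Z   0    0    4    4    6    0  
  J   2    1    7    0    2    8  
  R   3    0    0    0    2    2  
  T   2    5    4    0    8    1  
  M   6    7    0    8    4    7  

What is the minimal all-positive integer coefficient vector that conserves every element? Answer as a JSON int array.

Z: 6·0+1·0+5·4+1·4 = 24 | 4·6+5·0 = 24
J: 6·2+1·1+5·7+1·0 = 48 | 4·2+5·8 = 48
R: 6·3+1·0+5·0+1·0 = 18 | 4·2+5·2 = 18
T: 6·2+1·5+5·4+1·0 = 37 | 4·8+5·1 = 37
M: 6·6+1·7+5·0+1·8 = 51 | 4·4+5·7 = 51
gcd(6,1,5,1,4,5) = 1

Coefficients: [6, 1, 5, 1, 4, 5]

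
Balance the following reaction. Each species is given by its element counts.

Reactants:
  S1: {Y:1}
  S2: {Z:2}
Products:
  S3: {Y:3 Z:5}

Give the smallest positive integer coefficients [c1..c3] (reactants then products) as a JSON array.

Coefficients: [6, 5, 2]

Y: 6·1+5·0 = 6 | 2·3 = 6
Z: 6·0+5·2 = 10 | 2·5 = 10
gcd(6,5,2) = 1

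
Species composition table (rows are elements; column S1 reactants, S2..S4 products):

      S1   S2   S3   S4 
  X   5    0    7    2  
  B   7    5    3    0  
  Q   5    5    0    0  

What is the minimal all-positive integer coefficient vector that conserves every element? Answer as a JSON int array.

Coefficients: [6, 6, 4, 1]

X: 6·5 = 30 | 6·0+4·7+1·2 = 30
B: 6·7 = 42 | 6·5+4·3+1·0 = 42
Q: 6·5 = 30 | 6·5+4·0+1·0 = 30
gcd(6,6,4,1) = 1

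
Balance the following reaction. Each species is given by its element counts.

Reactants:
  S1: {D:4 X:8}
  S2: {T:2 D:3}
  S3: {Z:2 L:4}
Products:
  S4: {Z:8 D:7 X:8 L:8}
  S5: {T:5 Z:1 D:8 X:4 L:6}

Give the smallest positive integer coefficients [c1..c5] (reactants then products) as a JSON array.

Coefficients: [2, 5, 5, 1, 2]

T: 2·0+5·2+5·0 = 10 | 1·0+2·5 = 10
Z: 2·0+5·0+5·2 = 10 | 1·8+2·1 = 10
D: 2·4+5·3+5·0 = 23 | 1·7+2·8 = 23
X: 2·8+5·0+5·0 = 16 | 1·8+2·4 = 16
L: 2·0+5·0+5·4 = 20 | 1·8+2·6 = 20
gcd(2,5,5,1,2) = 1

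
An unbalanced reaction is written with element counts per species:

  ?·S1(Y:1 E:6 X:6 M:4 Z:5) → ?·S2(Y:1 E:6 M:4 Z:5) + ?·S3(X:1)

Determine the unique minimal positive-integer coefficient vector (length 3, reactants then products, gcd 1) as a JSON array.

Y: 1·1 = 1 | 1·1+6·0 = 1
E: 1·6 = 6 | 1·6+6·0 = 6
X: 1·6 = 6 | 1·0+6·1 = 6
M: 1·4 = 4 | 1·4+6·0 = 4
Z: 1·5 = 5 | 1·5+6·0 = 5
gcd(1,1,6) = 1

Coefficients: [1, 1, 6]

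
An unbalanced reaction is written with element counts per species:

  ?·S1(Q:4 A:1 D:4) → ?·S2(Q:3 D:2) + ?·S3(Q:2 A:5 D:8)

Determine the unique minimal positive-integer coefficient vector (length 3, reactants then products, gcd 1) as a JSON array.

Q: 5·4 = 20 | 6·3+1·2 = 20
A: 5·1 = 5 | 6·0+1·5 = 5
D: 5·4 = 20 | 6·2+1·8 = 20
gcd(5,6,1) = 1

Coefficients: [5, 6, 1]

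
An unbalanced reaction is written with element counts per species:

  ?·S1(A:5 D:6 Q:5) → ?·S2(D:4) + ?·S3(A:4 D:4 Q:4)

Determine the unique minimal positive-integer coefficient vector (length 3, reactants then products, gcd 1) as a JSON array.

A: 4·5 = 20 | 1·0+5·4 = 20
D: 4·6 = 24 | 1·4+5·4 = 24
Q: 4·5 = 20 | 1·0+5·4 = 20
gcd(4,1,5) = 1

Coefficients: [4, 1, 5]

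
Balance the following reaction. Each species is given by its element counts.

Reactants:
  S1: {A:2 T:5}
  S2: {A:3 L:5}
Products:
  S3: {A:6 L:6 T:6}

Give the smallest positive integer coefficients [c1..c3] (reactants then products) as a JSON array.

Coefficients: [6, 6, 5]

A: 6·2+6·3 = 30 | 5·6 = 30
L: 6·0+6·5 = 30 | 5·6 = 30
T: 6·5+6·0 = 30 | 5·6 = 30
gcd(6,6,5) = 1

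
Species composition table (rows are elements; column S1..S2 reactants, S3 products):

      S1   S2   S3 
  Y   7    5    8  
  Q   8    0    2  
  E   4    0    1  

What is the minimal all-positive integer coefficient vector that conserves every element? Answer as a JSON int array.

Y: 1·7+5·5 = 32 | 4·8 = 32
Q: 1·8+5·0 = 8 | 4·2 = 8
E: 1·4+5·0 = 4 | 4·1 = 4
gcd(1,5,4) = 1

Coefficients: [1, 5, 4]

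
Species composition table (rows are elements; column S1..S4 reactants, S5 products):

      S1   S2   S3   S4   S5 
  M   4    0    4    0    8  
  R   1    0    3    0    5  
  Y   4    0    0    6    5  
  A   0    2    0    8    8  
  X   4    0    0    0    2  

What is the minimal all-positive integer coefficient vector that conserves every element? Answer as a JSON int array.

M: 1·4+4·0+3·4+1·0 = 16 | 2·8 = 16
R: 1·1+4·0+3·3+1·0 = 10 | 2·5 = 10
Y: 1·4+4·0+3·0+1·6 = 10 | 2·5 = 10
A: 1·0+4·2+3·0+1·8 = 16 | 2·8 = 16
X: 1·4+4·0+3·0+1·0 = 4 | 2·2 = 4
gcd(1,4,3,1,2) = 1

Coefficients: [1, 4, 3, 1, 2]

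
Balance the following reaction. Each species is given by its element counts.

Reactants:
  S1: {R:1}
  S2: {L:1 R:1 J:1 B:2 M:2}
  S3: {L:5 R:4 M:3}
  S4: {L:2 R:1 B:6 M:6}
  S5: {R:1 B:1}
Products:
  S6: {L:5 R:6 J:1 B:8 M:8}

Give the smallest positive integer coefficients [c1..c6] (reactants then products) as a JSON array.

Coefficients: [3, 4, 2, 3, 6, 4]

L: 3·0+4·1+2·5+3·2+6·0 = 20 | 4·5 = 20
R: 3·1+4·1+2·4+3·1+6·1 = 24 | 4·6 = 24
J: 3·0+4·1+2·0+3·0+6·0 = 4 | 4·1 = 4
B: 3·0+4·2+2·0+3·6+6·1 = 32 | 4·8 = 32
M: 3·0+4·2+2·3+3·6+6·0 = 32 | 4·8 = 32
gcd(3,4,2,3,6,4) = 1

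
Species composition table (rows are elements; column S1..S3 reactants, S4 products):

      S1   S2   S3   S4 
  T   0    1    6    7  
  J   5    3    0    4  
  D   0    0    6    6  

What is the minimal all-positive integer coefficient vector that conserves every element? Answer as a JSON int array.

T: 1·0+5·1+5·6 = 35 | 5·7 = 35
J: 1·5+5·3+5·0 = 20 | 5·4 = 20
D: 1·0+5·0+5·6 = 30 | 5·6 = 30
gcd(1,5,5,5) = 1

Coefficients: [1, 5, 5, 5]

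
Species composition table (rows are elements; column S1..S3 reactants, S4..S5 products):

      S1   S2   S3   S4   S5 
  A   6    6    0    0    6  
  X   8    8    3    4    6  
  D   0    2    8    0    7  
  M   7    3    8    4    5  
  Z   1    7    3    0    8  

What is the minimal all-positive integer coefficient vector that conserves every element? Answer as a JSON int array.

A: 1·6+5·6+4·0 = 36 | 6·0+6·6 = 36
X: 1·8+5·8+4·3 = 60 | 6·4+6·6 = 60
D: 1·0+5·2+4·8 = 42 | 6·0+6·7 = 42
M: 1·7+5·3+4·8 = 54 | 6·4+6·5 = 54
Z: 1·1+5·7+4·3 = 48 | 6·0+6·8 = 48
gcd(1,5,4,6,6) = 1

Coefficients: [1, 5, 4, 6, 6]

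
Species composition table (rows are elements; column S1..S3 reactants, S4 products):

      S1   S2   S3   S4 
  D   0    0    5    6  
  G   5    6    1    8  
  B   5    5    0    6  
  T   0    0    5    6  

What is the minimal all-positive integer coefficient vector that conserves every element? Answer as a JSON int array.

Coefficients: [2, 4, 6, 5]

D: 2·0+4·0+6·5 = 30 | 5·6 = 30
G: 2·5+4·6+6·1 = 40 | 5·8 = 40
B: 2·5+4·5+6·0 = 30 | 5·6 = 30
T: 2·0+4·0+6·5 = 30 | 5·6 = 30
gcd(2,4,6,5) = 1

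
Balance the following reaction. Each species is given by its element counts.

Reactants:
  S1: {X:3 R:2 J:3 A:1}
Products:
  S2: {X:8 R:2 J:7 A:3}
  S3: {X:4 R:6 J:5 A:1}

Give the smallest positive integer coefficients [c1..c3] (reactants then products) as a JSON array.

Coefficients: [4, 1, 1]

X: 4·3 = 12 | 1·8+1·4 = 12
R: 4·2 = 8 | 1·2+1·6 = 8
J: 4·3 = 12 | 1·7+1·5 = 12
A: 4·1 = 4 | 1·3+1·1 = 4
gcd(4,1,1) = 1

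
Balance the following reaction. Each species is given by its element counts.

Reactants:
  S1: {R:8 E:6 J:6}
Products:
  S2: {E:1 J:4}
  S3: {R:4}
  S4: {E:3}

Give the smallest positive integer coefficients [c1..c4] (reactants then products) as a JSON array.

R: 2·8 = 16 | 3·0+4·4+3·0 = 16
E: 2·6 = 12 | 3·1+4·0+3·3 = 12
J: 2·6 = 12 | 3·4+4·0+3·0 = 12
gcd(2,3,4,3) = 1

Coefficients: [2, 3, 4, 3]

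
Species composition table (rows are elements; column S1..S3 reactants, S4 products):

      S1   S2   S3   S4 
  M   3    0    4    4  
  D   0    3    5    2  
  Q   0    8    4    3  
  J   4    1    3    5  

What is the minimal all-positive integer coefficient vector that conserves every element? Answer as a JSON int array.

Coefficients: [4, 1, 1, 4]

M: 4·3+1·0+1·4 = 16 | 4·4 = 16
D: 4·0+1·3+1·5 = 8 | 4·2 = 8
Q: 4·0+1·8+1·4 = 12 | 4·3 = 12
J: 4·4+1·1+1·3 = 20 | 4·5 = 20
gcd(4,1,1,4) = 1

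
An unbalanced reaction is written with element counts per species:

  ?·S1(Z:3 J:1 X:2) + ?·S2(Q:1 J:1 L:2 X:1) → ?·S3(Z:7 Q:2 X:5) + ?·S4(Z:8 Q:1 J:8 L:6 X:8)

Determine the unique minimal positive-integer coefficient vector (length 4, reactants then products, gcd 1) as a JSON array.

Z: 5·3+3·0 = 15 | 1·7+1·8 = 15
Q: 5·0+3·1 = 3 | 1·2+1·1 = 3
J: 5·1+3·1 = 8 | 1·0+1·8 = 8
L: 5·0+3·2 = 6 | 1·0+1·6 = 6
X: 5·2+3·1 = 13 | 1·5+1·8 = 13
gcd(5,3,1,1) = 1

Coefficients: [5, 3, 1, 1]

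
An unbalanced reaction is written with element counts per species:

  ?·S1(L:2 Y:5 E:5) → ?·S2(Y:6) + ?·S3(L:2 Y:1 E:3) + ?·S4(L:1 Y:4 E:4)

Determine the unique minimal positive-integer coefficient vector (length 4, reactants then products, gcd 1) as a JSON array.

L: 5·2 = 10 | 1·0+3·2+4·1 = 10
Y: 5·5 = 25 | 1·6+3·1+4·4 = 25
E: 5·5 = 25 | 1·0+3·3+4·4 = 25
gcd(5,1,3,4) = 1

Coefficients: [5, 1, 3, 4]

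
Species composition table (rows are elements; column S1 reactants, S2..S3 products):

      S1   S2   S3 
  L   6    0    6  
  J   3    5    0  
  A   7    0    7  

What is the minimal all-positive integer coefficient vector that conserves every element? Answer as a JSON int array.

Coefficients: [5, 3, 5]

L: 5·6 = 30 | 3·0+5·6 = 30
J: 5·3 = 15 | 3·5+5·0 = 15
A: 5·7 = 35 | 3·0+5·7 = 35
gcd(5,3,5) = 1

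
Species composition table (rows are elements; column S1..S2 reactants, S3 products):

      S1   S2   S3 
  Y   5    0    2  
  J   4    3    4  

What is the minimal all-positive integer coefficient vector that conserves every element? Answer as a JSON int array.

Coefficients: [2, 4, 5]

Y: 2·5+4·0 = 10 | 5·2 = 10
J: 2·4+4·3 = 20 | 5·4 = 20
gcd(2,4,5) = 1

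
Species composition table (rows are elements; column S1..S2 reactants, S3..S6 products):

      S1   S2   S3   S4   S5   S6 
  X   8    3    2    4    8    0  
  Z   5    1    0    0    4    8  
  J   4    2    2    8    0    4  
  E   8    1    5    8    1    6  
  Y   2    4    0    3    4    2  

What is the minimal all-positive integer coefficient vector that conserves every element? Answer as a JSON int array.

Coefficients: [4, 4, 2, 2, 4, 1]

X: 4·8+4·3 = 44 | 2·2+2·4+4·8+1·0 = 44
Z: 4·5+4·1 = 24 | 2·0+2·0+4·4+1·8 = 24
J: 4·4+4·2 = 24 | 2·2+2·8+4·0+1·4 = 24
E: 4·8+4·1 = 36 | 2·5+2·8+4·1+1·6 = 36
Y: 4·2+4·4 = 24 | 2·0+2·3+4·4+1·2 = 24
gcd(4,4,2,2,4,1) = 1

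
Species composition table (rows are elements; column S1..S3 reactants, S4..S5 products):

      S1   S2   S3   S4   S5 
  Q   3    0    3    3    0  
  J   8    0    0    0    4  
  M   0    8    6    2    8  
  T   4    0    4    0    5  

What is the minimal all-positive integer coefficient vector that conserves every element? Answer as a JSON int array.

Q: 2·3+3·0+3·3 = 15 | 5·3+4·0 = 15
J: 2·8+3·0+3·0 = 16 | 5·0+4·4 = 16
M: 2·0+3·8+3·6 = 42 | 5·2+4·8 = 42
T: 2·4+3·0+3·4 = 20 | 5·0+4·5 = 20
gcd(2,3,3,5,4) = 1

Coefficients: [2, 3, 3, 5, 4]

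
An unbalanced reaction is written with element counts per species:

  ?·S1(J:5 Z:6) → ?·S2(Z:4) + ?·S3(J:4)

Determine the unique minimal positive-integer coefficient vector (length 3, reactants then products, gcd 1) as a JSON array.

Coefficients: [4, 6, 5]

J: 4·5 = 20 | 6·0+5·4 = 20
Z: 4·6 = 24 | 6·4+5·0 = 24
gcd(4,6,5) = 1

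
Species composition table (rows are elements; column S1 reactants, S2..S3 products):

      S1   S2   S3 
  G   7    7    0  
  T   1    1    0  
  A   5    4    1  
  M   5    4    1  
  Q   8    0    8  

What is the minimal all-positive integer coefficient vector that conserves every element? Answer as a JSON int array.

Coefficients: [1, 1, 1]

G: 1·7 = 7 | 1·7+1·0 = 7
T: 1·1 = 1 | 1·1+1·0 = 1
A: 1·5 = 5 | 1·4+1·1 = 5
M: 1·5 = 5 | 1·4+1·1 = 5
Q: 1·8 = 8 | 1·0+1·8 = 8
gcd(1,1,1) = 1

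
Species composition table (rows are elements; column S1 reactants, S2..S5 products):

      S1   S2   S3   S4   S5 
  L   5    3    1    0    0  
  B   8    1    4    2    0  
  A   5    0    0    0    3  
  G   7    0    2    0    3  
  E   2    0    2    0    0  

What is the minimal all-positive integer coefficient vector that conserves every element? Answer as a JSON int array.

Coefficients: [3, 4, 3, 4, 5]

L: 3·5 = 15 | 4·3+3·1+4·0+5·0 = 15
B: 3·8 = 24 | 4·1+3·4+4·2+5·0 = 24
A: 3·5 = 15 | 4·0+3·0+4·0+5·3 = 15
G: 3·7 = 21 | 4·0+3·2+4·0+5·3 = 21
E: 3·2 = 6 | 4·0+3·2+4·0+5·0 = 6
gcd(3,4,3,4,5) = 1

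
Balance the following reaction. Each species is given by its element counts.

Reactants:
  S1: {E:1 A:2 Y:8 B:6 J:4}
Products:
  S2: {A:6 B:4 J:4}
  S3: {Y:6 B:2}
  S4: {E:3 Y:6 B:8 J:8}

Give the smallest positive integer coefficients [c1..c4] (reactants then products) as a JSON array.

E: 3·1 = 3 | 1·0+3·0+1·3 = 3
A: 3·2 = 6 | 1·6+3·0+1·0 = 6
Y: 3·8 = 24 | 1·0+3·6+1·6 = 24
B: 3·6 = 18 | 1·4+3·2+1·8 = 18
J: 3·4 = 12 | 1·4+3·0+1·8 = 12
gcd(3,1,3,1) = 1

Coefficients: [3, 1, 3, 1]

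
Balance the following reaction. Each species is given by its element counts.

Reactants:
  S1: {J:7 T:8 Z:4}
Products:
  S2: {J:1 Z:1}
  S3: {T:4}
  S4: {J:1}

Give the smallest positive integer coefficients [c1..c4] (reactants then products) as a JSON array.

Coefficients: [1, 4, 2, 3]

J: 1·7 = 7 | 4·1+2·0+3·1 = 7
T: 1·8 = 8 | 4·0+2·4+3·0 = 8
Z: 1·4 = 4 | 4·1+2·0+3·0 = 4
gcd(1,4,2,3) = 1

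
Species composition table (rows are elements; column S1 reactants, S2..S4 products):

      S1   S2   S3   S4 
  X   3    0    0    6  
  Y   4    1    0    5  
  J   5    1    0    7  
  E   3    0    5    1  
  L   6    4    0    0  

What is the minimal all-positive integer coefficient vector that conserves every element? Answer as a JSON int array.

Coefficients: [2, 3, 1, 1]

X: 2·3 = 6 | 3·0+1·0+1·6 = 6
Y: 2·4 = 8 | 3·1+1·0+1·5 = 8
J: 2·5 = 10 | 3·1+1·0+1·7 = 10
E: 2·3 = 6 | 3·0+1·5+1·1 = 6
L: 2·6 = 12 | 3·4+1·0+1·0 = 12
gcd(2,3,1,1) = 1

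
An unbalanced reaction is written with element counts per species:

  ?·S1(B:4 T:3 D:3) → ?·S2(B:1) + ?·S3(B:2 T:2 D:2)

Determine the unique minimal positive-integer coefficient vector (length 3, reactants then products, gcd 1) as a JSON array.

Coefficients: [2, 2, 3]

B: 2·4 = 8 | 2·1+3·2 = 8
T: 2·3 = 6 | 2·0+3·2 = 6
D: 2·3 = 6 | 2·0+3·2 = 6
gcd(2,2,3) = 1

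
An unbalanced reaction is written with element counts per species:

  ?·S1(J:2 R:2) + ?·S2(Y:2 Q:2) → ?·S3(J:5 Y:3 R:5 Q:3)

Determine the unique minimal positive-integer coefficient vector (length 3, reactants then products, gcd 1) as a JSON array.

Coefficients: [5, 3, 2]

J: 5·2+3·0 = 10 | 2·5 = 10
Y: 5·0+3·2 = 6 | 2·3 = 6
R: 5·2+3·0 = 10 | 2·5 = 10
Q: 5·0+3·2 = 6 | 2·3 = 6
gcd(5,3,2) = 1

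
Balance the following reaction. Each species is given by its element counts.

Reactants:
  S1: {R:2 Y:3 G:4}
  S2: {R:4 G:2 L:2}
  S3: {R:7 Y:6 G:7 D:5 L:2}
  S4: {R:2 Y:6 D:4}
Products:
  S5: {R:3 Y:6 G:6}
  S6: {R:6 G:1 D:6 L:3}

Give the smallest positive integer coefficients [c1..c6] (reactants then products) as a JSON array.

Coefficients: [2, 2, 4, 1, 6, 4]

R: 2·2+2·4+4·7+1·2 = 42 | 6·3+4·6 = 42
Y: 2·3+2·0+4·6+1·6 = 36 | 6·6+4·0 = 36
G: 2·4+2·2+4·7+1·0 = 40 | 6·6+4·1 = 40
D: 2·0+2·0+4·5+1·4 = 24 | 6·0+4·6 = 24
L: 2·0+2·2+4·2+1·0 = 12 | 6·0+4·3 = 12
gcd(2,2,4,1,6,4) = 1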